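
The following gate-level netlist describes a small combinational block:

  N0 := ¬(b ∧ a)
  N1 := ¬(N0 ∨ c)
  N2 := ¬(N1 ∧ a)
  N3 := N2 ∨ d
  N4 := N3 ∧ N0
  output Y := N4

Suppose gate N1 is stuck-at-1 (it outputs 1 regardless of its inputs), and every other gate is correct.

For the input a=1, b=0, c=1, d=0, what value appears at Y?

0

Propagate with N1 forced: N0=1, N1=1 [stuck-at-1], N2=0, N3=0, N4=0.
So Y = 0. (Without the fault it would be 1.)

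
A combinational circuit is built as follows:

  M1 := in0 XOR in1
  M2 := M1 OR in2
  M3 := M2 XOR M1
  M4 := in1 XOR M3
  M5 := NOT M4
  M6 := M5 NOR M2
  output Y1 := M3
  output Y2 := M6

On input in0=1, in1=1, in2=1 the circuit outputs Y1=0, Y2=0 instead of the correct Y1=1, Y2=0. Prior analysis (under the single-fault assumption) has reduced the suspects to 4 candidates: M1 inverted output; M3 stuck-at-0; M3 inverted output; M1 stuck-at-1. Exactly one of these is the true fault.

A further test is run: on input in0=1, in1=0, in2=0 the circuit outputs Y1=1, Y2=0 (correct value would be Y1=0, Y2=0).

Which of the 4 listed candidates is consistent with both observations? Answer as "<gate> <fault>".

Evaluate each candidate on input in0=1, in1=0, in2=0:
  M1 inverted output: M1=0 [inverted output], M2=0, M3=0, M4=0, M5=1, M6=0 → Y1=0, Y2=0 — eliminated
  M3 stuck-at-0: M1=1, M2=1, M3=0 [stuck-at-0], M4=0, M5=1, M6=0 → Y1=0, Y2=0 — eliminated
  M3 inverted output: M1=1, M2=1, M3=1 [inverted output], M4=1, M5=0, M6=0 → Y1=1, Y2=0 — matches
  M1 stuck-at-1: M1=1 [stuck-at-1], M2=1, M3=0, M4=0, M5=1, M6=0 → Y1=0, Y2=0 — eliminated
Only M3 inverted output reproduces the observed Y1=1, Y2=0.

M3 inverted output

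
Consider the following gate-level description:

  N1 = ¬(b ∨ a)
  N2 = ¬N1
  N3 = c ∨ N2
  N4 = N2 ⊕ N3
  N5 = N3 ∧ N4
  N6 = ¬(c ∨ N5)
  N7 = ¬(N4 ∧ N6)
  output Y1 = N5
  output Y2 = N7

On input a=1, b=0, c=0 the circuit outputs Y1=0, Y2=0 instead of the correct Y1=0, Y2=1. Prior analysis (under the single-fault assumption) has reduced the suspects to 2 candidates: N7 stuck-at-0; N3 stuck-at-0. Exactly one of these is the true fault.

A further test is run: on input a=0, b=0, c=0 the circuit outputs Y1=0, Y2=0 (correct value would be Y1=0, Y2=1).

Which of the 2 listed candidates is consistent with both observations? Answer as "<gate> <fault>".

Evaluate each candidate on input a=0, b=0, c=0:
  N7 stuck-at-0: N1=1, N2=0, N3=0, N4=0, N5=0, N6=1, N7=0 [stuck-at-0] → Y1=0, Y2=0 — matches
  N3 stuck-at-0: N1=1, N2=0, N3=0 [stuck-at-0], N4=0, N5=0, N6=1, N7=1 → Y1=0, Y2=1 — eliminated
Only N7 stuck-at-0 reproduces the observed Y1=0, Y2=0.

N7 stuck-at-0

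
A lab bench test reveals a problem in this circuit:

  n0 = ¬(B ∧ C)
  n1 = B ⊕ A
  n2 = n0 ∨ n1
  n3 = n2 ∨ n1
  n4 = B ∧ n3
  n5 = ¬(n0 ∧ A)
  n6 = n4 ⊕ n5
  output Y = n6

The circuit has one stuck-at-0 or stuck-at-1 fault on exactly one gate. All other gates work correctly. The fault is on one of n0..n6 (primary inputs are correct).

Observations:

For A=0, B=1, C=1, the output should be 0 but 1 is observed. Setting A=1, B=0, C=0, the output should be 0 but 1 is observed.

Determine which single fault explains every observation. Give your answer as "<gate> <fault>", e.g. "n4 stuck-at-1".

Fault-free values for test 1 (A=0, B=1, C=1): n0=0, n1=1, n2=1, n3=1, n4=1, n5=1, n6=0, giving Y=0. Observed 1.
Test 1: faults giving observed 1 are {n1 stuck-at-0, n3 stuck-at-0, n4 stuck-at-0, n5 stuck-at-0, n6 stuck-at-1}.
Test 2 (A=1, B=0, C=0): fault-free n0=1, n1=1, n2=1, n3=1, n4=0, n5=0, n6=0 → 0; observed 1. Eliminates n1 stuck-at-0, n3 stuck-at-0, n4 stuck-at-0, n5 stuck-at-0.
Only n6 stuck-at-1 is consistent with every test.

n6 stuck-at-1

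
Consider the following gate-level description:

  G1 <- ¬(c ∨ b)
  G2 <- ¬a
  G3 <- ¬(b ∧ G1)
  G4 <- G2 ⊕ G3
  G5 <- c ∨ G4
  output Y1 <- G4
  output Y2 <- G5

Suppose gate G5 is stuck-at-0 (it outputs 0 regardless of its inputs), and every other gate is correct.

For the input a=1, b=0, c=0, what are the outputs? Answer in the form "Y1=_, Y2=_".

Y1=1, Y2=0

Propagate with G5 forced: G1=1, G2=0, G3=1, G4=1, G5=0 [stuck-at-0].
So the outputs are Y1=1, Y2=0. (Without the fault they would be Y1=1, Y2=1.)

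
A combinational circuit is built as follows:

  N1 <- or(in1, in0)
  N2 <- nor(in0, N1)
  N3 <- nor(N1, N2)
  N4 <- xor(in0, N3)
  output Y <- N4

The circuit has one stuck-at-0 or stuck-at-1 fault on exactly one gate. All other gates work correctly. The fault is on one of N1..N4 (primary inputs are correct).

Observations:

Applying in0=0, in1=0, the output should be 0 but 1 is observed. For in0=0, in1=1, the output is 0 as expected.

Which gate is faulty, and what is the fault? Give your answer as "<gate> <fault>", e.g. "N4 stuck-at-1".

Fault-free values for test 1 (in0=0, in1=0): N1=0, N2=1, N3=0, N4=0, giving Y=0. Observed 1.
Test 1: faults giving observed 1 are {N2 stuck-at-0, N3 stuck-at-1, N4 stuck-at-1}.
Test 2 (in0=0, in1=1): fault-free N1=1, N2=0, N3=0, N4=0 → 0; observed 0. Eliminates N3 stuck-at-1, N4 stuck-at-1.
Only N2 stuck-at-0 is consistent with every test.

N2 stuck-at-0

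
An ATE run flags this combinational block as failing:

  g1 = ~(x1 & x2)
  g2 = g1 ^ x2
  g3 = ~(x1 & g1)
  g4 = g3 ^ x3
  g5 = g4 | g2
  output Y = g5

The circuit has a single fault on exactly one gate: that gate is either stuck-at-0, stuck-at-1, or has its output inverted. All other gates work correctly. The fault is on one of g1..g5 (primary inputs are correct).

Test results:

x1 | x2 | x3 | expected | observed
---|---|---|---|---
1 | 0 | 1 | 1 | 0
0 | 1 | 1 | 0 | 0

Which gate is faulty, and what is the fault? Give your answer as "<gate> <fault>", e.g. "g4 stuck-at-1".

g5 stuck-at-0

Fault-free values for test 1 (x1=1, x2=0, x3=1): g1=1, g2=1, g3=0, g4=1, g5=1, giving Y=1. Observed 0.
Test 1: faults giving observed 0 are {g1 stuck-at-0, g1 inverted output, g5 stuck-at-0, g5 inverted output}.
Test 2 (x1=0, x2=1, x3=1): fault-free g1=1, g2=0, g3=1, g4=0, g5=0 → 0; observed 0. Eliminates g1 stuck-at-0, g1 inverted output, g5 inverted output.
Only g5 stuck-at-0 is consistent with every test.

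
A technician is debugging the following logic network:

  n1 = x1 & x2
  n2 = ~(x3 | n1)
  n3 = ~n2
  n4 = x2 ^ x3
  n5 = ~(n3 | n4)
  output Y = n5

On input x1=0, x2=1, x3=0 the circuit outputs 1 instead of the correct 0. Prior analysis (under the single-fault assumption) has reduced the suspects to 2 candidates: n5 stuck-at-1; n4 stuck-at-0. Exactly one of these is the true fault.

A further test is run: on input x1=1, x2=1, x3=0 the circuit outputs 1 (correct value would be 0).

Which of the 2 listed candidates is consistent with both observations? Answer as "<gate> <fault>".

n5 stuck-at-1

Evaluate each candidate on input x1=1, x2=1, x3=0:
  n5 stuck-at-1: n1=1, n2=0, n3=1, n4=1, n5=1 [stuck-at-1] → 1 — matches
  n4 stuck-at-0: n1=1, n2=0, n3=1, n4=0 [stuck-at-0], n5=0 → 0 — eliminated
Only n5 stuck-at-1 reproduces the observed 1.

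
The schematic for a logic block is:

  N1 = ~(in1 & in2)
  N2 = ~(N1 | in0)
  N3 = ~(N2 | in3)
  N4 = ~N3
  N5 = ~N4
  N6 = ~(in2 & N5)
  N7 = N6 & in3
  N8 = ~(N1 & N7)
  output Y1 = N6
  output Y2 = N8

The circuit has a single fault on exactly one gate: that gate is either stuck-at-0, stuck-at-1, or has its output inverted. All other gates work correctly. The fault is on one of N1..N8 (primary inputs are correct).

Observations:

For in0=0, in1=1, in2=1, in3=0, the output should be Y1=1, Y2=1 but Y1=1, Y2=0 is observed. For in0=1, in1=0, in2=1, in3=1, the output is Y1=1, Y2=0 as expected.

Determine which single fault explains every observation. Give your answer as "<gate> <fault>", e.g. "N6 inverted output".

N8 stuck-at-0

Fault-free values for test 1 (in0=0, in1=1, in2=1, in3=0): N1=0, N2=1, N3=0, N4=1, N5=0, N6=1, N7=0, N8=1, giving Y1=1, Y2=1. Observed Y1=1, Y2=0.
Test 1: faults giving observed Y1=1, Y2=0 are {N8 stuck-at-0, N8 inverted output}.
Test 2 (in0=1, in1=0, in2=1, in3=1): fault-free N1=1, N2=0, N3=0, N4=1, N5=0, N6=1, N7=1, N8=0 → Y1=1, Y2=0; observed Y1=1, Y2=0. Eliminates N8 inverted output.
Only N8 stuck-at-0 is consistent with every test.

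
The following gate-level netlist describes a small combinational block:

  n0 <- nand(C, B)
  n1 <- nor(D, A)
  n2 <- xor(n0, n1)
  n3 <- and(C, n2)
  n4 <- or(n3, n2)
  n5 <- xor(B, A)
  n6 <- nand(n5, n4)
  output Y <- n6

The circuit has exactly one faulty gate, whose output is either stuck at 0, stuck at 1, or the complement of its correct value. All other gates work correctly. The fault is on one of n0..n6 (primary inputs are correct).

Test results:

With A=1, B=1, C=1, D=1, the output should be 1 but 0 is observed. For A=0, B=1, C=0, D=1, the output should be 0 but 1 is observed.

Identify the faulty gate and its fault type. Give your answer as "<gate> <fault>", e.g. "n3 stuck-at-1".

n6 inverted output

Fault-free values for test 1 (A=1, B=1, C=1, D=1): n0=0, n1=0, n2=0, n3=0, n4=0, n5=0, n6=1, giving Y=1. Observed 0.
Test 1: faults giving observed 0 are {n6 stuck-at-0, n6 inverted output}.
Test 2 (A=0, B=1, C=0, D=1): fault-free n0=1, n1=0, n2=1, n3=0, n4=1, n5=1, n6=0 → 0; observed 1. Eliminates n6 stuck-at-0.
Only n6 inverted output is consistent with every test.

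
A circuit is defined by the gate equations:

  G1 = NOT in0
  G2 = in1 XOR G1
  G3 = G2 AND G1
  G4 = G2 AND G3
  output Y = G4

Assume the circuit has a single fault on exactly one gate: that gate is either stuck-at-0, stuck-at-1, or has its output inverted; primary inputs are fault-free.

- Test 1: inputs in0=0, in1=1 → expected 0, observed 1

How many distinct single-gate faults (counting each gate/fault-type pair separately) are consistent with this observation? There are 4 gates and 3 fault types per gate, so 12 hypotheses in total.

4

Fault-free: G1=1, G2=0, G3=0, G4=0 → 0. Observed 1.
  G1 stuck-at-0: output 0 ✗
  G1 stuck-at-1: output 0 ✗
  G1 inverted output: output 0 ✗
  G2 stuck-at-0: output 0 ✗
  G2 stuck-at-1: output 1 ✓
  G2 inverted output: output 1 ✓
  G3 stuck-at-0: output 0 ✗
  G3 stuck-at-1: output 0 ✗
  G3 inverted output: output 0 ✗
  G4 stuck-at-0: output 0 ✗
  G4 stuck-at-1: output 1 ✓
  G4 inverted output: output 1 ✓
Consistent faults: {G2 stuck-at-1, G2 inverted output, G4 stuck-at-1, G4 inverted output} — 4 in all.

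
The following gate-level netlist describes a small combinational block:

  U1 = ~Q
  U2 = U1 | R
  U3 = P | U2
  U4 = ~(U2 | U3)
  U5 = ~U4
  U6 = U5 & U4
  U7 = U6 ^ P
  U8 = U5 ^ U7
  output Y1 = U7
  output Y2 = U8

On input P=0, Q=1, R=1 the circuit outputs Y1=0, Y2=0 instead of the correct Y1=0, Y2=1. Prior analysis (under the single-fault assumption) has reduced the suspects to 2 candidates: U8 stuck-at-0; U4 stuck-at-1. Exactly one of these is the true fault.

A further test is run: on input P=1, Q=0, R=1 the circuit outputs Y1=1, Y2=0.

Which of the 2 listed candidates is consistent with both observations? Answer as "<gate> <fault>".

U8 stuck-at-0

Evaluate each candidate on input P=1, Q=0, R=1:
  U8 stuck-at-0: U1=1, U2=1, U3=1, U4=0, U5=1, U6=0, U7=1, U8=0 [stuck-at-0] → Y1=1, Y2=0 — matches
  U4 stuck-at-1: U1=1, U2=1, U3=1, U4=1 [stuck-at-1], U5=0, U6=0, U7=1, U8=1 → Y1=1, Y2=1 — eliminated
Only U8 stuck-at-0 reproduces the observed Y1=1, Y2=0.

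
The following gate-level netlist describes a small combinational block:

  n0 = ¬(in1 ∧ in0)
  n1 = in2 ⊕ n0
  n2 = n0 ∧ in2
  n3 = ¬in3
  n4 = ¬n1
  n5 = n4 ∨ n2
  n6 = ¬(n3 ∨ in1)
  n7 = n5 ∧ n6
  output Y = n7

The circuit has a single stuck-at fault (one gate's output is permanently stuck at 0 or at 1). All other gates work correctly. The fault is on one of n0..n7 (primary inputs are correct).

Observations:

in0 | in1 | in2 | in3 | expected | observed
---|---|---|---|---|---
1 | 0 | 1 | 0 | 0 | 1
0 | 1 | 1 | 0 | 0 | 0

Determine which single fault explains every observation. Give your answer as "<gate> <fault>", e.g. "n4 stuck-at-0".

Fault-free values for test 1 (in0=1, in1=0, in2=1, in3=0): n0=1, n1=0, n2=1, n3=1, n4=1, n5=1, n6=0, n7=0, giving Y=0. Observed 1.
Test 1: faults giving observed 1 are {n3 stuck-at-0, n6 stuck-at-1, n7 stuck-at-1}.
Test 2 (in0=0, in1=1, in2=1, in3=0): fault-free n0=1, n1=0, n2=1, n3=1, n4=1, n5=1, n6=0, n7=0 → 0; observed 0. Eliminates n6 stuck-at-1, n7 stuck-at-1.
Only n3 stuck-at-0 is consistent with every test.

n3 stuck-at-0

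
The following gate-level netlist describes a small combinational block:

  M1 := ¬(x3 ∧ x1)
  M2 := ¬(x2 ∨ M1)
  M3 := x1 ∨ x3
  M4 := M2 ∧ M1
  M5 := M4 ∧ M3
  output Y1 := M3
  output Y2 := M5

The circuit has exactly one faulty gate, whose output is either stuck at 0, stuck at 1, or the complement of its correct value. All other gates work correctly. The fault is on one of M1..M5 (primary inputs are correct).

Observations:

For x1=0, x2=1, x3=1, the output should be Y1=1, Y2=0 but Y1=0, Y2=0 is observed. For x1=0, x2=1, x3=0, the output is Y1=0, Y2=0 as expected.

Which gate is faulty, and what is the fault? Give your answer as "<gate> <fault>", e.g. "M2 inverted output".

Fault-free values for test 1 (x1=0, x2=1, x3=1): M1=1, M2=0, M3=1, M4=0, M5=0, giving Y1=1, Y2=0. Observed Y1=0, Y2=0.
Test 1: faults giving observed Y1=0, Y2=0 are {M3 stuck-at-0, M3 inverted output}.
Test 2 (x1=0, x2=1, x3=0): fault-free M1=1, M2=0, M3=0, M4=0, M5=0 → Y1=0, Y2=0; observed Y1=0, Y2=0. Eliminates M3 inverted output.
Only M3 stuck-at-0 is consistent with every test.

M3 stuck-at-0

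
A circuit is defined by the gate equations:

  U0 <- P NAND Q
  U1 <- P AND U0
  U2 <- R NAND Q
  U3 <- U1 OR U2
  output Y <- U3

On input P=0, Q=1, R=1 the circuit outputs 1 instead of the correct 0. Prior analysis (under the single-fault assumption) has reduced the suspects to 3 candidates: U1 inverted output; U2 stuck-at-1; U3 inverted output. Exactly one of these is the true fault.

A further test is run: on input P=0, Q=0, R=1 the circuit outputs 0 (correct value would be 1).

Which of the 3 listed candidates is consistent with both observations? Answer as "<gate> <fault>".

U3 inverted output

Evaluate each candidate on input P=0, Q=0, R=1:
  U1 inverted output: U0=1, U1=1 [inverted output], U2=1, U3=1 → 1 — eliminated
  U2 stuck-at-1: U0=1, U1=0, U2=1 [stuck-at-1], U3=1 → 1 — eliminated
  U3 inverted output: U0=1, U1=0, U2=1, U3=0 [inverted output] → 0 — matches
Only U3 inverted output reproduces the observed 0.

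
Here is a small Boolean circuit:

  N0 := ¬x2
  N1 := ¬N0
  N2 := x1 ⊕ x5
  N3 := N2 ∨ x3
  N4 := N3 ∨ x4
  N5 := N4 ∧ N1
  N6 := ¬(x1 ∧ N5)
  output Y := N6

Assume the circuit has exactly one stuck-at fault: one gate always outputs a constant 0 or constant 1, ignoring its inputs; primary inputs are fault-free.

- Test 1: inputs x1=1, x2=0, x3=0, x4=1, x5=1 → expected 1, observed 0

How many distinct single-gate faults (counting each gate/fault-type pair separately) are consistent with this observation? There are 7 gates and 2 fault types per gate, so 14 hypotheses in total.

4

Fault-free: N0=1, N1=0, N2=0, N3=0, N4=1, N5=0, N6=1 → 1. Observed 0.
  N0 stuck-at-0: output 0 ✓
  N0 stuck-at-1: output 1 ✗
  N1 stuck-at-0: output 1 ✗
  N1 stuck-at-1: output 0 ✓
  N2 stuck-at-0: output 1 ✗
  N2 stuck-at-1: output 1 ✗
  N3 stuck-at-0: output 1 ✗
  N3 stuck-at-1: output 1 ✗
  N4 stuck-at-0: output 1 ✗
  N4 stuck-at-1: output 1 ✗
  N5 stuck-at-0: output 1 ✗
  N5 stuck-at-1: output 0 ✓
  N6 stuck-at-0: output 0 ✓
  N6 stuck-at-1: output 1 ✗
Consistent faults: {N0 stuck-at-0, N1 stuck-at-1, N5 stuck-at-1, N6 stuck-at-0} — 4 in all.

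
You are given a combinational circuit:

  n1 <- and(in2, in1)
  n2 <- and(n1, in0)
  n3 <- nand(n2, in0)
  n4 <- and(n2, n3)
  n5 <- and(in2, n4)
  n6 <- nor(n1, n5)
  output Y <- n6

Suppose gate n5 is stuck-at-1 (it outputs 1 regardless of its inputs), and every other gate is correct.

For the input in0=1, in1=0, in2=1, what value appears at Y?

Propagate with n5 forced: n1=0, n2=0, n3=1, n4=0, n5=1 [stuck-at-1], n6=0.
So Y = 0. (Without the fault it would be 1.)

0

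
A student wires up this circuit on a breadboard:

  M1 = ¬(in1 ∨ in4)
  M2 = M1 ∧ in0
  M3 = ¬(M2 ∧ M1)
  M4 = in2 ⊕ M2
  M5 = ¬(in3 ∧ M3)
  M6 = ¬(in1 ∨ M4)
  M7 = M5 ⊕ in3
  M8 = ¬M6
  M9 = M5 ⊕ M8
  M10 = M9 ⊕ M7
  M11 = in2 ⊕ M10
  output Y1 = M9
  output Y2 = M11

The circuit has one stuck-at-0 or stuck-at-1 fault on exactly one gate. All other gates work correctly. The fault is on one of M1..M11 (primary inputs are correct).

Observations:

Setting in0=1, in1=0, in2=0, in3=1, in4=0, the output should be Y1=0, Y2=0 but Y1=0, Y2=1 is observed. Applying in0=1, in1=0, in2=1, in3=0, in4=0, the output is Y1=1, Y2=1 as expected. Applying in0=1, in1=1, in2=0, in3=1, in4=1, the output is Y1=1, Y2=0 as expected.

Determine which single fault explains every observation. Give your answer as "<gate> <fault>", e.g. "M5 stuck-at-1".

Fault-free values for test 1 (in0=1, in1=0, in2=0, in3=1, in4=0): M1=1, M2=1, M3=0, M4=1, M5=1, M6=0, M7=0, M8=1, M9=0, M10=0, M11=0, giving Y1=0, Y2=0. Observed Y1=0, Y2=1.
Test 1: faults giving observed Y1=0, Y2=1 are {M1 stuck-at-0, M2 stuck-at-0, M7 stuck-at-1, M10 stuck-at-1, M11 stuck-at-1}.
Test 2 (in0=1, in1=0, in2=1, in3=0, in4=0): fault-free M1=1, M2=1, M3=0, M4=0, M5=1, M6=1, M7=1, M8=0, M9=1, M10=0, M11=1 → Y1=1, Y2=1; observed Y1=1, Y2=1. Eliminates M1 stuck-at-0, M2 stuck-at-0, M10 stuck-at-1.
Test 3 (in0=1, in1=1, in2=0, in3=1, in4=1): fault-free M1=0, M2=0, M3=1, M4=0, M5=0, M6=0, M7=1, M8=1, M9=1, M10=0, M11=0 → Y1=1, Y2=0; observed Y1=1, Y2=0. Eliminates M11 stuck-at-1.
Only M7 stuck-at-1 is consistent with every test.

M7 stuck-at-1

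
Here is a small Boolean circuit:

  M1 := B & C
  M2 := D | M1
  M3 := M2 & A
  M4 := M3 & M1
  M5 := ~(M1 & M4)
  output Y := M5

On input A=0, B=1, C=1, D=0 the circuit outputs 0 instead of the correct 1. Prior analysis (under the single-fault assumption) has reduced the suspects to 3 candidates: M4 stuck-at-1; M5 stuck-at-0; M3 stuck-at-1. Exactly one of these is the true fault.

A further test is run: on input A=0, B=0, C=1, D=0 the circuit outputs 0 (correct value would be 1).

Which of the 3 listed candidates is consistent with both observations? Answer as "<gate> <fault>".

M5 stuck-at-0

Evaluate each candidate on input A=0, B=0, C=1, D=0:
  M4 stuck-at-1: M1=0, M2=0, M3=0, M4=1 [stuck-at-1], M5=1 → 1 — eliminated
  M5 stuck-at-0: M1=0, M2=0, M3=0, M4=0, M5=0 [stuck-at-0] → 0 — matches
  M3 stuck-at-1: M1=0, M2=0, M3=1 [stuck-at-1], M4=0, M5=1 → 1 — eliminated
Only M5 stuck-at-0 reproduces the observed 0.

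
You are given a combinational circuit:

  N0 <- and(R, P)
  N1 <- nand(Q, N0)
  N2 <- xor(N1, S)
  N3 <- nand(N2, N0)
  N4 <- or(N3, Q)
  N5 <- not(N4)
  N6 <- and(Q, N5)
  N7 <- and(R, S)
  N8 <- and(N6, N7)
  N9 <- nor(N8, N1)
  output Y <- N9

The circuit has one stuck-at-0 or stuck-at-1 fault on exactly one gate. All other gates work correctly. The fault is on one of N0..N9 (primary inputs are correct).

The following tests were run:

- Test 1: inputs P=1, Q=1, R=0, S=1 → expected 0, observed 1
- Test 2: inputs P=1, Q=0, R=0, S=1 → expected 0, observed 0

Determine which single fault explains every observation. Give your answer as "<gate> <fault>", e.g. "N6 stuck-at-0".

N0 stuck-at-1

Fault-free values for test 1 (P=1, Q=1, R=0, S=1): N0=0, N1=1, N2=0, N3=1, N4=1, N5=0, N6=0, N7=0, N8=0, N9=0, giving Y=0. Observed 1.
Test 1: faults giving observed 1 are {N0 stuck-at-1, N1 stuck-at-0, N9 stuck-at-1}.
Test 2 (P=1, Q=0, R=0, S=1): fault-free N0=0, N1=1, N2=0, N3=1, N4=1, N5=0, N6=0, N7=0, N8=0, N9=0 → 0; observed 0. Eliminates N1 stuck-at-0, N9 stuck-at-1.
Only N0 stuck-at-1 is consistent with every test.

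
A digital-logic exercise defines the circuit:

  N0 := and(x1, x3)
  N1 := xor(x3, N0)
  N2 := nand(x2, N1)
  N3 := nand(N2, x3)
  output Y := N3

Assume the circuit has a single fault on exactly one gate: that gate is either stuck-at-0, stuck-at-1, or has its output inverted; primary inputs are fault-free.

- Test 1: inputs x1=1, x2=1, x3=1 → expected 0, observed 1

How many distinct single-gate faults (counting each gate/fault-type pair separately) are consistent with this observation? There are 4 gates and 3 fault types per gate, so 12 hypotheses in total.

Fault-free: N0=1, N1=0, N2=1, N3=0 → 0. Observed 1.
  N0 stuck-at-0: output 1 ✓
  N0 stuck-at-1: output 0 ✗
  N0 inverted output: output 1 ✓
  N1 stuck-at-0: output 0 ✗
  N1 stuck-at-1: output 1 ✓
  N1 inverted output: output 1 ✓
  N2 stuck-at-0: output 1 ✓
  N2 stuck-at-1: output 0 ✗
  N2 inverted output: output 1 ✓
  N3 stuck-at-0: output 0 ✗
  N3 stuck-at-1: output 1 ✓
  N3 inverted output: output 1 ✓
Consistent faults: {N0 stuck-at-0, N0 inverted output, N1 stuck-at-1, N1 inverted output, N2 stuck-at-0, N2 inverted output, N3 stuck-at-1, N3 inverted output} — 8 in all.

8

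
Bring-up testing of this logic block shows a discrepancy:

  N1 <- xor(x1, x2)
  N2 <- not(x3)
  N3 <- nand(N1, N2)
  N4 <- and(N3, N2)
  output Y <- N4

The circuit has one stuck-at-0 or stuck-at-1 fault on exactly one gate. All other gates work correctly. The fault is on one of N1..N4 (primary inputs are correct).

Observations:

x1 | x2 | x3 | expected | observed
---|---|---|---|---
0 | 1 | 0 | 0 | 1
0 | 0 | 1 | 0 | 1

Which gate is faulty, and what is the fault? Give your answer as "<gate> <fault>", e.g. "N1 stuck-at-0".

Fault-free values for test 1 (x1=0, x2=1, x3=0): N1=1, N2=1, N3=0, N4=0, giving Y=0. Observed 1.
Test 1: faults giving observed 1 are {N1 stuck-at-0, N3 stuck-at-1, N4 stuck-at-1}.
Test 2 (x1=0, x2=0, x3=1): fault-free N1=0, N2=0, N3=1, N4=0 → 0; observed 1. Eliminates N1 stuck-at-0, N3 stuck-at-1.
Only N4 stuck-at-1 is consistent with every test.

N4 stuck-at-1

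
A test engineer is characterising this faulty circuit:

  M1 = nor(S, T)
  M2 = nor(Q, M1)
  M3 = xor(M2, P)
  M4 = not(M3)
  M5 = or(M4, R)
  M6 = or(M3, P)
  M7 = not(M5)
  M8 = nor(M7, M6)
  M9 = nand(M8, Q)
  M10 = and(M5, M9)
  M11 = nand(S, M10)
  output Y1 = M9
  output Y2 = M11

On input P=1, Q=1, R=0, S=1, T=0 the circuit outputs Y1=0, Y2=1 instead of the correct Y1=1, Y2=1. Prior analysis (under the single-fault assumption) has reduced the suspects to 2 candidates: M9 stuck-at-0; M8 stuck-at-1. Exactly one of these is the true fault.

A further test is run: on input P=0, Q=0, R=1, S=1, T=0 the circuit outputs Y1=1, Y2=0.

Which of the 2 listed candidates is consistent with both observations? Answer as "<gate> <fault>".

M8 stuck-at-1

Evaluate each candidate on input P=0, Q=0, R=1, S=1, T=0:
  M9 stuck-at-0: M1=0, M2=1, M3=1, M4=0, M5=1, M6=1, M7=0, M8=0, M9=0 [stuck-at-0], M10=0, M11=1 → Y1=0, Y2=1 — eliminated
  M8 stuck-at-1: M1=0, M2=1, M3=1, M4=0, M5=1, M6=1, M7=0, M8=1 [stuck-at-1], M9=1, M10=1, M11=0 → Y1=1, Y2=0 — matches
Only M8 stuck-at-1 reproduces the observed Y1=1, Y2=0.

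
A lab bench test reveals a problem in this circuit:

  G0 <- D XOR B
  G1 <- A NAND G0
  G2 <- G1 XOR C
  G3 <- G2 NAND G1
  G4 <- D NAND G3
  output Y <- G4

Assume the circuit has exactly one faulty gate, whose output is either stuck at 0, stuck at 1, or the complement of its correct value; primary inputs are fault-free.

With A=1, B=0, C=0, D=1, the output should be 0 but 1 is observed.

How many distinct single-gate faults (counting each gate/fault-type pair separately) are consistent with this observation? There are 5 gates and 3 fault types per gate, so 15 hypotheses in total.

Fault-free: G0=1, G1=0, G2=0, G3=1, G4=0 → 0. Observed 1.
  G0: stuck-at-0, inverted output ✓; others ✗
  G1: stuck-at-1, inverted output ✓; others ✗
  G2: none of the 3 fault types match ✗
  G3: stuck-at-0, inverted output ✓; others ✗
  G4: stuck-at-1, inverted output ✓; others ✗
Consistent faults: {G0 stuck-at-0, G0 inverted output, G1 stuck-at-1, G1 inverted output, G3 stuck-at-0, G3 inverted output, G4 stuck-at-1, G4 inverted output} — 8 in all.

8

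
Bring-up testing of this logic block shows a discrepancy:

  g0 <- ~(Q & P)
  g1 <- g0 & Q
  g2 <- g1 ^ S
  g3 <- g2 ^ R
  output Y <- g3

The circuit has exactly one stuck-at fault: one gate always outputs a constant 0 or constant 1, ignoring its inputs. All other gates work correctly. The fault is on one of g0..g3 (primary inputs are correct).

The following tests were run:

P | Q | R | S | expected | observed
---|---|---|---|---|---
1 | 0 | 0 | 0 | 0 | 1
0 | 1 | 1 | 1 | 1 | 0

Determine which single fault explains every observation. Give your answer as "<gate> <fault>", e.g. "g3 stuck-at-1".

g2 stuck-at-1

Fault-free values for test 1 (P=1, Q=0, R=0, S=0): g0=1, g1=0, g2=0, g3=0, giving Y=0. Observed 1.
Test 1: faults giving observed 1 are {g1 stuck-at-1, g2 stuck-at-1, g3 stuck-at-1}.
Test 2 (P=0, Q=1, R=1, S=1): fault-free g0=1, g1=1, g2=0, g3=1 → 1; observed 0. Eliminates g1 stuck-at-1, g3 stuck-at-1.
Only g2 stuck-at-1 is consistent with every test.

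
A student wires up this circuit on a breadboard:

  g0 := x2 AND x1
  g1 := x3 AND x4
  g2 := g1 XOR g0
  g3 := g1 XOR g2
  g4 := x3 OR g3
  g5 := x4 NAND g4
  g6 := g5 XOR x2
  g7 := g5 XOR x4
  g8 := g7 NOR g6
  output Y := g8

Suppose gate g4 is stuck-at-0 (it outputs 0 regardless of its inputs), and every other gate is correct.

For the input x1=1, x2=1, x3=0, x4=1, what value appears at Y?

Propagate with g4 forced: g0=1, g1=0, g2=1, g3=1, g4=0 [stuck-at-0], g5=1, g6=0, g7=0, g8=1.
So Y = 1. (Without the fault it would be 0.)

1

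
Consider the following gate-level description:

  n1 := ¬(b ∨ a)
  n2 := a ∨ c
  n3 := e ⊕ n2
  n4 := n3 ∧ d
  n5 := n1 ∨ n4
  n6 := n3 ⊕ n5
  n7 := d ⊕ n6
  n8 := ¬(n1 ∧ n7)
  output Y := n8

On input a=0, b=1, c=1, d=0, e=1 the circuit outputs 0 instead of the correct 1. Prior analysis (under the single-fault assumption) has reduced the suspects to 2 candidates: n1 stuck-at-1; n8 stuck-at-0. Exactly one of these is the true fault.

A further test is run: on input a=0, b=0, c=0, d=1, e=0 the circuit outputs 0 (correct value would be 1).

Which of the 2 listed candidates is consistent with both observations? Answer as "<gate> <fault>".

n8 stuck-at-0

Evaluate each candidate on input a=0, b=0, c=0, d=1, e=0:
  n1 stuck-at-1: n1=1 [stuck-at-1], n2=0, n3=0, n4=0, n5=1, n6=1, n7=0, n8=1 → 1 — eliminated
  n8 stuck-at-0: n1=1, n2=0, n3=0, n4=0, n5=1, n6=1, n7=0, n8=0 [stuck-at-0] → 0 — matches
Only n8 stuck-at-0 reproduces the observed 0.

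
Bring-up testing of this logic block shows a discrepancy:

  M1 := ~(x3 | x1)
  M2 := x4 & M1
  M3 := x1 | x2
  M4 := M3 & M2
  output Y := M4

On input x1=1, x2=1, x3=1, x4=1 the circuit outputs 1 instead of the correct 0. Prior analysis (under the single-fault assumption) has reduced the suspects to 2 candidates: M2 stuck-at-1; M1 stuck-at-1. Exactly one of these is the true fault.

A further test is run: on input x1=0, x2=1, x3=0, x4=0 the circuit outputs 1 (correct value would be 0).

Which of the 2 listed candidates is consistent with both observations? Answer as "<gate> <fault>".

M2 stuck-at-1

Evaluate each candidate on input x1=0, x2=1, x3=0, x4=0:
  M2 stuck-at-1: M1=1, M2=1 [stuck-at-1], M3=1, M4=1 → 1 — matches
  M1 stuck-at-1: M1=1 [stuck-at-1], M2=0, M3=1, M4=0 → 0 — eliminated
Only M2 stuck-at-1 reproduces the observed 1.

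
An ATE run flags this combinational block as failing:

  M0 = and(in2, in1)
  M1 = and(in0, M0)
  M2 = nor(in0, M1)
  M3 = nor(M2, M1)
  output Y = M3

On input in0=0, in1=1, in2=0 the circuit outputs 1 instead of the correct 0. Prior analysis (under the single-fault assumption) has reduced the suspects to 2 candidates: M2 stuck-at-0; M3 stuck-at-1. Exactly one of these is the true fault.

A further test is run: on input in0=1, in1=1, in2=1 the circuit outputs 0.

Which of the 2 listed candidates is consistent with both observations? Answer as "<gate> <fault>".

Evaluate each candidate on input in0=1, in1=1, in2=1:
  M2 stuck-at-0: M0=1, M1=1, M2=0 [stuck-at-0], M3=0 → 0 — matches
  M3 stuck-at-1: M0=1, M1=1, M2=0, M3=1 [stuck-at-1] → 1 — eliminated
Only M2 stuck-at-0 reproduces the observed 0.

M2 stuck-at-0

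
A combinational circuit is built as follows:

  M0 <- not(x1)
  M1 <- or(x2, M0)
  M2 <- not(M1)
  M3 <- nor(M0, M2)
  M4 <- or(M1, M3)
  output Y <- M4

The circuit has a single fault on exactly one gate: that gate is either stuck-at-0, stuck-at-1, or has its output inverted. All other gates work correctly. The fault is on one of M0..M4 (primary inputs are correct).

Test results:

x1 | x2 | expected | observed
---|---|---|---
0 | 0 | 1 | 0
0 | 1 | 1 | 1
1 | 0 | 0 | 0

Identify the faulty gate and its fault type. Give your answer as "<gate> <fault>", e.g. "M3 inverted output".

Fault-free values for test 1 (x1=0, x2=0): M0=1, M1=1, M2=0, M3=0, M4=1, giving Y=1. Observed 0.
Test 1: faults giving observed 0 are {M0 stuck-at-0, M0 inverted output, M1 stuck-at-0, M1 inverted output, M4 stuck-at-0, M4 inverted output}.
Test 2 (x1=0, x2=1): fault-free M0=1, M1=1, M2=0, M3=0, M4=1 → 1; observed 1. Eliminates M1 stuck-at-0, M1 inverted output, M4 stuck-at-0, M4 inverted output.
Test 3 (x1=1, x2=0): fault-free M0=0, M1=0, M2=1, M3=0, M4=0 → 0; observed 0. Eliminates M0 inverted output.
Only M0 stuck-at-0 is consistent with every test.

M0 stuck-at-0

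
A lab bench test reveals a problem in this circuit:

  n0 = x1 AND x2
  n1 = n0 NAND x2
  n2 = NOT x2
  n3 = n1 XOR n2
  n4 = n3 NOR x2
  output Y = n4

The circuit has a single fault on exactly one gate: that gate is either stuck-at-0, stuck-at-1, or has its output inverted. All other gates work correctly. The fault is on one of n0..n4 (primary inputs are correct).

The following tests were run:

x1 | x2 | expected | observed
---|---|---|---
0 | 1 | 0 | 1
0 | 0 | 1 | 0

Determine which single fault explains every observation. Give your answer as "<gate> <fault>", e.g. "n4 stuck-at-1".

Fault-free values for test 1 (x1=0, x2=1): n0=0, n1=1, n2=0, n3=1, n4=0, giving Y=0. Observed 1.
Test 1: faults giving observed 1 are {n4 stuck-at-1, n4 inverted output}.
Test 2 (x1=0, x2=0): fault-free n0=0, n1=1, n2=1, n3=0, n4=1 → 1; observed 0. Eliminates n4 stuck-at-1.
Only n4 inverted output is consistent with every test.

n4 inverted output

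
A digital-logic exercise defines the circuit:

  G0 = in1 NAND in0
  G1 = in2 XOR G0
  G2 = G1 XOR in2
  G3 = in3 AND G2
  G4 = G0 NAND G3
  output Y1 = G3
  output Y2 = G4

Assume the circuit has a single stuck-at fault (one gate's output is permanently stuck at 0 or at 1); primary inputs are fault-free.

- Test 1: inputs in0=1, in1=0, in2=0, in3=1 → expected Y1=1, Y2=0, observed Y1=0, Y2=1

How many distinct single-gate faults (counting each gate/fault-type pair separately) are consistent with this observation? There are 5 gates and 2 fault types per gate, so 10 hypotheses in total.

4

Fault-free: G0=1, G1=1, G2=1, G3=1, G4=0 → Y1=1, Y2=0. Observed Y1=0, Y2=1.
  G0 stuck-at-0: output Y1=0, Y2=1 ✓
  G0 stuck-at-1: output Y1=1, Y2=0 ✗
  G1 stuck-at-0: output Y1=0, Y2=1 ✓
  G1 stuck-at-1: output Y1=1, Y2=0 ✗
  G2 stuck-at-0: output Y1=0, Y2=1 ✓
  G2 stuck-at-1: output Y1=1, Y2=0 ✗
  G3 stuck-at-0: output Y1=0, Y2=1 ✓
  G3 stuck-at-1: output Y1=1, Y2=0 ✗
  G4 stuck-at-0: output Y1=1, Y2=0 ✗
  G4 stuck-at-1: output Y1=1, Y2=1 ✗
Consistent faults: {G0 stuck-at-0, G1 stuck-at-0, G2 stuck-at-0, G3 stuck-at-0} — 4 in all.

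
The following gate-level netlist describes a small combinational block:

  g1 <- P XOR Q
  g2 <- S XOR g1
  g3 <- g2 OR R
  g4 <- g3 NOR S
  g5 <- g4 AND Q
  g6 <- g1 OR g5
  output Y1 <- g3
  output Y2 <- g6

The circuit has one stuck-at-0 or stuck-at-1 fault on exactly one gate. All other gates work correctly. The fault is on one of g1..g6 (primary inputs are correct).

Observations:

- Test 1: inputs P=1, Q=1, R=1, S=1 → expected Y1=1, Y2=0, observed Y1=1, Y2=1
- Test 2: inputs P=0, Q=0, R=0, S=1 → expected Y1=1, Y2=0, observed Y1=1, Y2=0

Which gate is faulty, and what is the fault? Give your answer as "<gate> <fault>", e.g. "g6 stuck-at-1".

Fault-free values for test 1 (P=1, Q=1, R=1, S=1): g1=0, g2=1, g3=1, g4=0, g5=0, g6=0, giving Y1=1, Y2=0. Observed Y1=1, Y2=1.
Test 1: faults giving observed Y1=1, Y2=1 are {g1 stuck-at-1, g4 stuck-at-1, g5 stuck-at-1, g6 stuck-at-1}.
Test 2 (P=0, Q=0, R=0, S=1): fault-free g1=0, g2=1, g3=1, g4=0, g5=0, g6=0 → Y1=1, Y2=0; observed Y1=1, Y2=0. Eliminates g1 stuck-at-1, g5 stuck-at-1, g6 stuck-at-1.
Only g4 stuck-at-1 is consistent with every test.

g4 stuck-at-1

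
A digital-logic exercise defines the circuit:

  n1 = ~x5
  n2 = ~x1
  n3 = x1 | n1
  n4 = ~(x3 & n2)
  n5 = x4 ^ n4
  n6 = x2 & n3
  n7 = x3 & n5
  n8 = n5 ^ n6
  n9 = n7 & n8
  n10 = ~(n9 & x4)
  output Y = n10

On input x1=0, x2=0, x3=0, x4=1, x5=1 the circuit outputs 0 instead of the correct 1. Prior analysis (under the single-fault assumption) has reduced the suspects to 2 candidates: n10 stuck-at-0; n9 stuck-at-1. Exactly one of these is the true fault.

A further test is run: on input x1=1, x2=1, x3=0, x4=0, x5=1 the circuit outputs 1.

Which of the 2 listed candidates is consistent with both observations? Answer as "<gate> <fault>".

n9 stuck-at-1

Evaluate each candidate on input x1=1, x2=1, x3=0, x4=0, x5=1:
  n10 stuck-at-0: n1=0, n2=0, n3=1, n4=1, n5=1, n6=1, n7=0, n8=0, n9=0, n10=0 [stuck-at-0] → 0 — eliminated
  n9 stuck-at-1: n1=0, n2=0, n3=1, n4=1, n5=1, n6=1, n7=0, n8=0, n9=1 [stuck-at-1], n10=1 → 1 — matches
Only n9 stuck-at-1 reproduces the observed 1.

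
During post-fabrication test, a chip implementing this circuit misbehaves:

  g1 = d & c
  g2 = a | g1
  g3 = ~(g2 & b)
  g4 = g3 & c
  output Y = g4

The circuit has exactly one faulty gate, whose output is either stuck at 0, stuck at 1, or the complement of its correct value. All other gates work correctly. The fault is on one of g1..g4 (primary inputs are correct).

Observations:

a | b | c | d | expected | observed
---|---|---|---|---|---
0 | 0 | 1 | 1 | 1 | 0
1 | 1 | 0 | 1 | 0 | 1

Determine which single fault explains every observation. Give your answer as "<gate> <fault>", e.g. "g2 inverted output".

Fault-free values for test 1 (a=0, b=0, c=1, d=1): g1=1, g2=1, g3=1, g4=1, giving Y=1. Observed 0.
Test 1: faults giving observed 0 are {g3 stuck-at-0, g3 inverted output, g4 stuck-at-0, g4 inverted output}.
Test 2 (a=1, b=1, c=0, d=1): fault-free g1=0, g2=1, g3=0, g4=0 → 0; observed 1. Eliminates g3 stuck-at-0, g3 inverted output, g4 stuck-at-0.
Only g4 inverted output is consistent with every test.

g4 inverted output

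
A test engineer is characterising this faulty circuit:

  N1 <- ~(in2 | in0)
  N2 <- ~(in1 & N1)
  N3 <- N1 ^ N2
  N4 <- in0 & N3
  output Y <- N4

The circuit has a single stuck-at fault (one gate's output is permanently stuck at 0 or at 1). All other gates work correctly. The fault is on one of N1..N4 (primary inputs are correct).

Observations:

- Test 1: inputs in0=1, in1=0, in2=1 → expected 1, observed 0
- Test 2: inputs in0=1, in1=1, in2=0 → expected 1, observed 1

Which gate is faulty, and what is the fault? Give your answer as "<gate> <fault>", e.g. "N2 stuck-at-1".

N1 stuck-at-1

Fault-free values for test 1 (in0=1, in1=0, in2=1): N1=0, N2=1, N3=1, N4=1, giving Y=1. Observed 0.
Test 1: faults giving observed 0 are {N1 stuck-at-1, N2 stuck-at-0, N3 stuck-at-0, N4 stuck-at-0}.
Test 2 (in0=1, in1=1, in2=0): fault-free N1=0, N2=1, N3=1, N4=1 → 1; observed 1. Eliminates N2 stuck-at-0, N3 stuck-at-0, N4 stuck-at-0.
Only N1 stuck-at-1 is consistent with every test.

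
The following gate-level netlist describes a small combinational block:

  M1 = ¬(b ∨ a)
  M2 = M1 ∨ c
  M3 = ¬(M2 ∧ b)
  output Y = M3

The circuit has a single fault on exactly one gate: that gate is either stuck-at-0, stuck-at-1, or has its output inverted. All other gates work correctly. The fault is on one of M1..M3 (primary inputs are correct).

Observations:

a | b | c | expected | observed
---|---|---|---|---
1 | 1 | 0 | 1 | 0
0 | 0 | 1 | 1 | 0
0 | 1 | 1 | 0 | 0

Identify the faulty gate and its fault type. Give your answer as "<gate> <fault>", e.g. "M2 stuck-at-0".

M3 stuck-at-0

Fault-free values for test 1 (a=1, b=1, c=0): M1=0, M2=0, M3=1, giving Y=1. Observed 0.
Test 1: faults giving observed 0 are {M1 stuck-at-1, M1 inverted output, M2 stuck-at-1, M2 inverted output, M3 stuck-at-0, M3 inverted output}.
Test 2 (a=0, b=0, c=1): fault-free M1=1, M2=1, M3=1 → 1; observed 0. Eliminates M1 stuck-at-1, M1 inverted output, M2 stuck-at-1, M2 inverted output.
Test 3 (a=0, b=1, c=1): fault-free M1=0, M2=1, M3=0 → 0; observed 0. Eliminates M3 inverted output.
Only M3 stuck-at-0 is consistent with every test.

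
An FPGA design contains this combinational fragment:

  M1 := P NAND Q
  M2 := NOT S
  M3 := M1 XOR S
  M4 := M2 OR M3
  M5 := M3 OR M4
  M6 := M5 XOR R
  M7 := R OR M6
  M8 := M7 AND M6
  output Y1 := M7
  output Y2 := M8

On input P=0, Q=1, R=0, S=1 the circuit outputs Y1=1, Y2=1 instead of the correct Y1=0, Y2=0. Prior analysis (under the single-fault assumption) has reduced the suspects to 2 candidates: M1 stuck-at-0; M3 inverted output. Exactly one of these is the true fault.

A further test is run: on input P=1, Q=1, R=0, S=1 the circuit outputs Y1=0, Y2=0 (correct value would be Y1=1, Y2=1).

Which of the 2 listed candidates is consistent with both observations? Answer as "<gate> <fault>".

Evaluate each candidate on input P=1, Q=1, R=0, S=1:
  M1 stuck-at-0: M1=0 [stuck-at-0], M2=0, M3=1, M4=1, M5=1, M6=1, M7=1, M8=1 → Y1=1, Y2=1 — eliminated
  M3 inverted output: M1=0, M2=0, M3=0 [inverted output], M4=0, M5=0, M6=0, M7=0, M8=0 → Y1=0, Y2=0 — matches
Only M3 inverted output reproduces the observed Y1=0, Y2=0.

M3 inverted output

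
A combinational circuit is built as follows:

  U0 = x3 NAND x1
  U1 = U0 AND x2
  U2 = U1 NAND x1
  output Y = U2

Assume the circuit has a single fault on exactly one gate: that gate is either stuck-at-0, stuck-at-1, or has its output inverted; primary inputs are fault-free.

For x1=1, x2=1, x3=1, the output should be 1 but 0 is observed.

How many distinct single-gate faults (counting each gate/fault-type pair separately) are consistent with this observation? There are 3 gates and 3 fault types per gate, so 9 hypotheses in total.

6

Fault-free: U0=0, U1=0, U2=1 → 1. Observed 0.
  U0 stuck-at-0: output 1 ✗
  U0 stuck-at-1: output 0 ✓
  U0 inverted output: output 0 ✓
  U1 stuck-at-0: output 1 ✗
  U1 stuck-at-1: output 0 ✓
  U1 inverted output: output 0 ✓
  U2 stuck-at-0: output 0 ✓
  U2 stuck-at-1: output 1 ✗
  U2 inverted output: output 0 ✓
Consistent faults: {U0 stuck-at-1, U0 inverted output, U1 stuck-at-1, U1 inverted output, U2 stuck-at-0, U2 inverted output} — 6 in all.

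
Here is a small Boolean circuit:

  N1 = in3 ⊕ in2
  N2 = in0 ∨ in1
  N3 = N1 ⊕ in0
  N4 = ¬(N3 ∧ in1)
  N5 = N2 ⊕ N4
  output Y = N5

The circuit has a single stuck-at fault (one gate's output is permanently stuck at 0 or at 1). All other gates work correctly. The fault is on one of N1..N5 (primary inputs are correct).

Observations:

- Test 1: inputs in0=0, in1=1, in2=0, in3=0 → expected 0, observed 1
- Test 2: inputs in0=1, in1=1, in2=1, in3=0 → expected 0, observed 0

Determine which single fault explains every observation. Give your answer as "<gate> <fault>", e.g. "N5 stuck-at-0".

Fault-free values for test 1 (in0=0, in1=1, in2=0, in3=0): N1=0, N2=1, N3=0, N4=1, N5=0, giving Y=0. Observed 1.
Test 1: faults giving observed 1 are {N1 stuck-at-1, N2 stuck-at-0, N3 stuck-at-1, N4 stuck-at-0, N5 stuck-at-1}.
Test 2 (in0=1, in1=1, in2=1, in3=0): fault-free N1=1, N2=1, N3=0, N4=1, N5=0 → 0; observed 0. Eliminates N2 stuck-at-0, N3 stuck-at-1, N4 stuck-at-0, N5 stuck-at-1.
Only N1 stuck-at-1 is consistent with every test.

N1 stuck-at-1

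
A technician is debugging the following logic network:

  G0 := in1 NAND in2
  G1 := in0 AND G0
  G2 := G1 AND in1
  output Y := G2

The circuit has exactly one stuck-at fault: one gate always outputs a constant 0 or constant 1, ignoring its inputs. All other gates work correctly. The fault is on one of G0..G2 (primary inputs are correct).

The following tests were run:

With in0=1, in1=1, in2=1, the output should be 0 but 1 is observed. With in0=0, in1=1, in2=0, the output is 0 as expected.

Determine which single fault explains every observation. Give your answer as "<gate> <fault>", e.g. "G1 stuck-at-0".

G0 stuck-at-1

Fault-free values for test 1 (in0=1, in1=1, in2=1): G0=0, G1=0, G2=0, giving Y=0. Observed 1.
Test 1: faults giving observed 1 are {G0 stuck-at-1, G1 stuck-at-1, G2 stuck-at-1}.
Test 2 (in0=0, in1=1, in2=0): fault-free G0=1, G1=0, G2=0 → 0; observed 0. Eliminates G1 stuck-at-1, G2 stuck-at-1.
Only G0 stuck-at-1 is consistent with every test.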